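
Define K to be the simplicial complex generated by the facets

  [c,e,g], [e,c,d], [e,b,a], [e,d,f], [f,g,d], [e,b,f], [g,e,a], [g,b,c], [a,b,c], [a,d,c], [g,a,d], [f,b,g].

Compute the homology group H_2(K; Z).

H_2 = 0.

Take the total order a < b < c < d < e < f < g on the vertex set. Then K (dimension 2) consists of the simplices:

  0-simplices (7): a, b, c, d, e, f, g
  1-simplices (18): ab, ac, ad, ae, ag, bc, be, bf, bg, cd, ce, cg, de, df, dg, ef, eg, fg
  2-simplices (12): abc, abe, acd, adg, aeg, bcg, bef, bfg, cde, ceg, def, dfg

Hence C_0 ≅ Z^7, C_1 ≅ Z^18, C_2 ≅ Z^12.

The boundary map ∂_1: C_1 → C_0 is given by ∂[p,q] = [q] − [p]. For instance
  ∂de = e − d.
The 7×18 boundary matrix has rank 6 and Smith normal form diag(1,1,1,1,1,1).

∂_2: C_2 → C_1 acts by ∂[p,q,r] = [q,r] − [p,r] + [p,q]. For instance
  ∂ceg = eg − cg + ce,
  ∂aeg = eg − ag + ae.
As a 18×12 matrix over Z this has rank 12, with invariant factors (1,1,1,1,1,1,1,1,1,1,1,2).

Now H_k = ker ∂_k / im ∂_{k+1}, so:

  H_2: rank ker ∂_2 − rank ∂_3 = (12 − 12) − 0 = 0, and there is no ∂_3, so H_2 ≅ 0.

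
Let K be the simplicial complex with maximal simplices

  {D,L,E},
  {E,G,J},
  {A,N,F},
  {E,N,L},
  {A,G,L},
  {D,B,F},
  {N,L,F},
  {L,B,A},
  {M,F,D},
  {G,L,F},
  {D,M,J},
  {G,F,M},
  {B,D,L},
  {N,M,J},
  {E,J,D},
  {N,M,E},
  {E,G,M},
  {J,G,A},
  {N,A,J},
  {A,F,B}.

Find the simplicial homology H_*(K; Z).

Order the vertices as A < B < D < E < F < G < J < L < M < N. Listing each simplex with vertices in this order, K has dimension 2 with simplices:

  0-simplices (10): A, B, D, E, F, G, J, L, M, N
  1-simplices (30): AB, AF, AG, AJ, AL, AN, BD, BF, BL, DE, DF, DJ, DL, DM, EG, EJ, EL, EM, EN, FG, FL, FM, FN, GJ, GL, GM, JM, JN, LN, MN
  2-simplices (20): ABF, ABL, AFN, AGJ, AGL, AJN, BDF, BDL, DEJ, DEL, DFM, DJM, EGJ, EGM, ELN, EMN, FGL, FGM, FLN, JMN

giving chain groups C_0 ≅ Z^10, C_1 ≅ Z^30, C_2 ≅ Z^20.

Boundary ∂_1: C_1 → C_0 is given by ∂[p,q] = [q] − [p].
This gives a 10×30 integer matrix of rank 9; reducing to Smith normal form yields diagonal entries (1,1,1,1,1,1,1,1,1).

∂_2: C_2 → C_1 maps a triangle to the signed sum of its edges. For instance
  ∂EGJ = GJ − EJ + EG,
  ∂EGM = GM − EM + EG.
The resulting 30×20 matrix has rank 20, and its Smith normal form has invariant factors (1,1,1,1,1,1,1,1,1,1,1,1,1,1,1,1,1,1,1,2).

From H_k ≅ ker(∂_k) / im(∂_{k+1}) we obtain:

  H_0: rank C_0 − rank ∂_1 = 10 − 9 = 1, and the invariant factors of ∂_1 are all 1, so H_0 = Z.
  H_1: rank ker ∂_1 − rank ∂_2 = (30 − 9) − 20 = 1, and ∂_2 has invariant factor 2 > 1, so H_1 = Z × Z/2.
  H_2: rank ker ∂_2 − rank ∂_3 = (20 − 20) − 0 = 0, and there is no ∂_3, so H_2 = 0.

(K is a triangulation of the Klein bottle.)

H_0 = Z,  H_1 = Z × Z/2,  H_2 = 0.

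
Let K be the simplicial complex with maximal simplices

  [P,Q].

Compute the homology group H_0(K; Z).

H_0 = Z.

Take the total order P < Q on the vertex set. Then K (dimension 1) consists of the simplices:

  0-simplices (2): P, Q
  1-simplices (1): PQ

so the chain groups are C_0 ≅ Z^2, C_1 ≅ Z^1.

Boundary ∂_1: C_1 → C_0 is given by ∂[p,q] = [q] − [p].
This gives a 2×1 integer matrix of rank 1; reducing to Smith normal form yields diagonal entries (1).

From H_k ≅ ker(∂_k) / im(∂_{k+1}) we obtain:

  H_0: rank C_0 − rank ∂_1 = 2 − 1 = 1, and the invariant factors of ∂_1 are all 1, so H_0 = Z.

(K is a triangulation of the 1-simplex.)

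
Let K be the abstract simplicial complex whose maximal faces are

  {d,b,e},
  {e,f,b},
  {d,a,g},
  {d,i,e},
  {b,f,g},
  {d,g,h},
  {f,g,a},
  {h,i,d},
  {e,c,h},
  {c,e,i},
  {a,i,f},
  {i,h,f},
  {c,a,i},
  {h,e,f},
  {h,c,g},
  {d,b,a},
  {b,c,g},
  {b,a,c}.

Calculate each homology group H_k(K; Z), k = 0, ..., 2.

H_0 = Z,  H_1 = Z × Z/2,  H_2 = 0.

Order the vertices as a < b < c < d < e < f < g < h < i. Listing each simplex with vertices in this order, K has dimension 2 with simplices:

  0-simplices (9): a, b, c, d, e, f, g, h, i
  1-simplices (27): ab, ac, ad, af, ag, ai, bc, bd, be, bf, bg, ce, cg, ch, ci, de, dg, dh, di, ef, eh, ei, fg, fh, fi, gh, hi
  2-simplices (18): abc, abd, aci, adg, afg, afi, bcg, bde, bef, bfg, ceh, cei, cgh, dei, dgh, dhi, efh, fhi

Hence C_0 ≅ Z^9, C_1 ≅ Z^27, C_2 ≅ Z^18.

Boundary ∂_1: C_1 → C_0 sends each edge [p,q] (with p < q) to q − p. For instance
  ∂ce = e − c.
As a 9×27 matrix over Z this has rank 8, with invariant factors (1,1,1,1,1,1,1,1).

∂_2: C_2 → C_1 acts by ∂[p,q,r] = [q,r] − [p,r] + [p,q]. For instance
  ∂bcg = cg − bg + bc,
  ∂afg = fg − ag + af.
The resulting 27×18 matrix has rank 18, and its Smith normal form has invariant factors (1,1,1,1,1,1,1,1,1,1,1,1,1,1,1,1,1,2).

Now H_k = ker ∂_k / im ∂_{k+1}, so:

  H_0: rank C_0 − rank ∂_1 = 9 − 8 = 1, and the invariant factors of ∂_1 are all 1, so H_0 = Z.
  H_1: rank ker ∂_1 − rank ∂_2 = (27 − 8) − 18 = 1, and ∂_2 has invariant factor 2 > 1, so H_1 = Z × Z/2.
  H_2: rank ker ∂_2 − rank ∂_3 = (18 − 18) − 0 = 0, and there is no ∂_3, so H_2 = 0.

As a check, the Euler characteristic is 9 − 27 + 18 = 0, which agrees with 1 − 1 + 0 = 0.
(K is a triangulation of the Klein bottle.)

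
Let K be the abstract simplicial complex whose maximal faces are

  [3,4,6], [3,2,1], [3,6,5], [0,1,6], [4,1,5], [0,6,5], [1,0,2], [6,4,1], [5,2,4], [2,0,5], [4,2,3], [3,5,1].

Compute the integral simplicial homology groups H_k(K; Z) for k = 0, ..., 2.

Take the total order 0 < 1 < 2 < 3 < 4 < 5 < 6 on the vertex set. Then K (dimension 2) consists of the simplices:

  0-simplices (7): [0], [1], [2], [3], [4], [5], [6]
  1-simplices (18): [0,1], [0,2], [0,5], [0,6], [1,2], [1,3], [1,4], [1,5], [1,6], [2,3], [2,4], [2,5], [3,4], [3,5], [3,6], [4,5], [4,6], [5,6]
  2-simplices (12): [0,1,2], [0,1,6], [0,2,5], [0,5,6], [1,2,3], [1,3,5], [1,4,5], [1,4,6], [2,3,4], [2,4,5], [3,4,6], [3,5,6]

Hence C_0 ≅ Z^7, C_1 ≅ Z^18, C_2 ≅ Z^12.

Boundary ∂_1: C_1 → C_0 maps an edge to its endpoints' difference, ∂[p,q] = q − p. For instance
  ∂[2,5] = [5] − [2].
The resulting 7×18 matrix has rank 6, and its Smith normal form has invariant factors (1,1,1,1,1,1).

The boundary map ∂_2: C_2 → C_1 maps a triangle to the signed sum of its edges. For instance
  ∂[0,1,6] = [1,6] − [0,6] + [0,1],
  ∂[1,2,3] = [2,3] − [1,3] + [1,2].
The 18×12 boundary matrix has rank 12 and Smith normal form diag(1,1,1,1,1,1,1,1,1,1,1,2).

Computing H_k = (kernel of ∂_k) / (image of ∂_{k+1}):

  H_0: rank C_0 − rank ∂_1 = 7 − 6 = 1, and the invariant factors of ∂_1 are all 1, so H_0 ≅ Z.
  H_1: rank ker ∂_1 − rank ∂_2 = (18 − 6) − 12 = 0, and ∂_2 has invariant factor 2 > 1, so H_1 ≅ Z/2.
  H_2: rank ker ∂_2 − rank ∂_3 = (12 − 12) − 0 = 0, and there is no ∂_3, so H_2 ≅ 0.

H_0 = Z,  H_1 = Z/2,  H_2 = 0.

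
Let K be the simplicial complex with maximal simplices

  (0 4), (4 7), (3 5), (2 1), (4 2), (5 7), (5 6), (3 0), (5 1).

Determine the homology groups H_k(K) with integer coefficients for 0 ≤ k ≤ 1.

H_0 = Z,  H_1 = Z^2.

Fix the vertex order 0 < 1 < 2 < 3 < 4 < 5 < 6 < 7 and write every simplex with vertices in increasing order. Then dim K = 1 and the simplices of K are:

  0-simplices (8): [0], [1], [2], [3], [4], [5], [6], [7]
  1-simplices (9): [0,3], [0,4], [1,2], [1,5], [2,4], [3,5], [4,7], [5,6], [5,7]

so the chain groups are C_0 ≅ Z^8, C_1 ≅ Z^9.

The boundary map ∂_1: C_1 → C_0 is given by ∂[p,q] = [q] − [p].
This gives a 8×9 integer matrix of rank 7; reducing to Smith normal form yields diagonal entries (1,1,1,1,1,1,1).

Now H_k = ker ∂_k / im ∂_{k+1}, so:

  H_0: rank C_0 − rank ∂_1 = 8 − 7 = 1, and the invariant factors of ∂_1 are all 1, so H_0 = Z.
  H_1: rank ker ∂_1 − rank ∂_2 = (9 − 7) − 0 = 2, and there is no ∂_2, so H_1 = Z^2.

As a check, the Euler characteristic is 8 − 9 = -1, which agrees with 1 − 2 = -1.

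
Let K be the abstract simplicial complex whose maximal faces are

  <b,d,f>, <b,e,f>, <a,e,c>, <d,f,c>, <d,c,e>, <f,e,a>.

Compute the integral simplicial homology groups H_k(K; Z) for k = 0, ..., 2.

H_0 = Z,  H_1 = Z,  H_2 = 0.

We work with the vertex ordering a < b < c < d < e < f. The simplices of K, each written with vertices in increasing order, are:

  0-simplices (6): a, b, c, d, e, f
  1-simplices (12): ac, ae, af, bd, be, bf, cd, ce, cf, de, df, ef
  2-simplices (6): ace, aef, bdf, bef, cde, cdf

so the chain groups are C_0 ≅ Z^6, C_1 ≅ Z^12, C_2 ≅ Z^6.

Boundary ∂_1: C_1 → C_0 maps an edge to its endpoints' difference, ∂[p,q] = q − p.
As a 6×12 matrix over Z this has rank 5, with invariant factors (1,1,1,1,1).

∂_2: C_2 → C_1 sends each 2-simplex [p,q,r] to [q,r] − [p,r] + [p,q]. For instance
  ∂cde = de − ce + cd,
  ∂bef = ef − bf + be.
The 12×6 boundary matrix has rank 6 and Smith normal form diag(1,1,1,1,1,1).

Reading off H_k = ker ∂_k / im ∂_{k+1}:

  H_0: rank C_0 − rank ∂_1 = 6 − 5 = 1, and the invariant factors of ∂_1 are all 1, so H_0 ≅ Z.
  H_1: rank ker ∂_1 − rank ∂_2 = (12 − 5) − 6 = 1, and the invariant factors of ∂_2 are all 1, so H_1 ≅ Z.
  H_2: rank ker ∂_2 − rank ∂_3 = (6 − 6) − 0 = 0, and there is no ∂_3, so H_2 ≅ 0.

(K is a triangulation of the cylinder S^1 x I.)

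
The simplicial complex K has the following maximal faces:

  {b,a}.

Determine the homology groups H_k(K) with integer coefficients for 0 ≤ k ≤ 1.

We work with the vertex ordering a < b. The simplices of K, each written with vertices in increasing order, are:

  0-simplices (2): a, b
  1-simplices (1): ab

giving chain groups C_0 ≅ Z^2, C_1 ≅ Z^1.

Boundary ∂_1: C_1 → C_0 is given by ∂[p,q] = [q] − [p]. For instance
  ∂ab = b − a.
The 2×1 boundary matrix has rank 1 and Smith normal form diag(1).

Reading off H_k = ker ∂_k / im ∂_{k+1}:

  H_0: rank C_0 − rank ∂_1 = 2 − 1 = 1, and the invariant factors of ∂_1 are all 1, so H_0 ≅ Z.
  H_1: rank ker ∂_1 − rank ∂_2 = (1 − 1) − 0 = 0, and there is no ∂_2, so H_1 ≅ 0.

H_0 = Z,  H_1 = 0.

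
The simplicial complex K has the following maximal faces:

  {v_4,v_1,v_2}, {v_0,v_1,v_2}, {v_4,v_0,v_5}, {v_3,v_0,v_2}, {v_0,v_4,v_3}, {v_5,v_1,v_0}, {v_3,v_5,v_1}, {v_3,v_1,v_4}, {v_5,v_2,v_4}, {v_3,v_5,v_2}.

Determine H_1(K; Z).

H_1 ≅ Z/2.

We work with the vertex ordering v_0 < v_1 < v_2 < v_3 < v_4 < v_5. The simplices of K, each written with vertices in increasing order, are:

  0-simplices (6): [v_0], [v_1], [v_2], [v_3], [v_4], [v_5]
  1-simplices (15): (15 of them)
  2-simplices (10): [v_0,v_1,v_2], [v_0,v_1,v_5], [v_0,v_2,v_3], [v_0,v_3,v_4], [v_0,v_4,v_5], [v_1,v_2,v_4], [v_1,v_3,v_4], [v_1,v_3,v_5], [v_2,v_3,v_5], [v_2,v_4,v_5]

giving chain groups C_0 ≅ Z^6, C_1 ≅ Z^15, C_2 ≅ Z^10.

Boundary ∂_1: C_1 → C_0 is given by ∂[p,q] = [q] − [p]. For instance
  ∂[v_0,v_5] = [v_5] − [v_0].
As a 6×15 matrix over Z this has rank 5, with invariant factors (1,1,1,1,1).

∂_2: C_2 → C_1 sends each 2-simplex [p,q,r] to [q,r] − [p,r] + [p,q]. For instance
  ∂[v_1,v_3,v_4] = [v_3,v_4] − [v_1,v_4] + [v_1,v_3],
  ∂[v_0,v_4,v_5] = [v_4,v_5] − [v_0,v_5] + [v_0,v_4].
As a 15×10 matrix over Z this has rank 10, with invariant factors (1,1,1,1,1,1,1,1,1,2).

From H_k ≅ ker(∂_k) / im(∂_{k+1}) we obtain:

  H_1: rank ker ∂_1 − rank ∂_2 = (15 − 5) − 10 = 0, and ∂_2 has invariant factor 2 > 1, so H_1 ≅ Z/2.

(K is a triangulation of the real projective plane RP^2.)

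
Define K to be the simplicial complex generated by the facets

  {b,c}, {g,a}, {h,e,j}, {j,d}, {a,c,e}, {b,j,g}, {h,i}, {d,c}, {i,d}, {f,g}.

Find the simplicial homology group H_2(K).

K has 10 vertices, 16 edges, 3 triangles.
rank ∂_2 = 3, rank ∂_3 = 0 ⇒ b_2 = 3 − 3 − 0 = 0. So H_2 ≅ 0.

H_2 = 0.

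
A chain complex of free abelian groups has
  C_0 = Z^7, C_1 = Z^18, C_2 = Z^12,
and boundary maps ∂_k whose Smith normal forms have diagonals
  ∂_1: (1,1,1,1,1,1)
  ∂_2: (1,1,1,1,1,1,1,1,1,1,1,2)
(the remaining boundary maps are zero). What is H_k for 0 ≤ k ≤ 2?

H_0 = Z,  H_1 = Z/2Z,  H_2 = 0.

H_0: b_0 = 7 − 0 − 6 = 1; torsion from ∂_1 factors > 1: none. So H_0 = Z.
H_1: b_1 = 18 − 6 − 12 = 0; torsion from ∂_2 factors > 1: [2]. So H_1 = Z/2Z.
H_2: b_2 = 12 − 12 − 0 = 0; torsion from ∂_3 factors > 1: none. So H_2 = 0.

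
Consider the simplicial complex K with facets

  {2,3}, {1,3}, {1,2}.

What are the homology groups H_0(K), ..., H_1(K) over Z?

H_0 = Z,  H_1 = Z.

We work with the vertex ordering 1 < 2 < 3. The simplices of K, each written with vertices in increasing order, are:

  0-simplices (3): [1], [2], [3]
  1-simplices (3): [1,2], [1,3], [2,3]

so the chain groups are C_0 ≅ Z^3, C_1 ≅ Z^3.

The boundary map ∂_1: C_1 → C_0 maps an edge to its endpoints' difference, ∂[p,q] = q − p. For instance
  ∂[2,3] = [3] − [2].
As a 3×3 matrix over Z this has rank 2, with invariant factors (1,1).

Now H_k = ker ∂_k / im ∂_{k+1}, so:

  H_0: rank C_0 − rank ∂_1 = 3 − 2 = 1, and the invariant factors of ∂_1 are all 1, so H_0 = Z.
  H_1: rank ker ∂_1 − rank ∂_2 = (3 − 2) − 0 = 1, and there is no ∂_2, so H_1 = Z.

(K is a triangulation of the circle S^1.)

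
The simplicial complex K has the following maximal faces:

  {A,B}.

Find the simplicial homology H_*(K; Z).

H_0 ≅ Z,  H_1 = 0.

Take the total order A < B on the vertex set. Then K (dimension 1) consists of the simplices:

  0-simplices (2): A, B
  1-simplices (1): AB

so the chain groups are C_0 ≅ Z^2, C_1 ≅ Z^1.

∂_1: C_1 → C_0 maps an edge to its endpoints' difference, ∂[p,q] = q − p.
As a 2×1 matrix over Z this has rank 1, with invariant factors (1).

Reading off H_k = ker ∂_k / im ∂_{k+1}:

  H_0: rank C_0 − rank ∂_1 = 2 − 1 = 1, and the invariant factors of ∂_1 are all 1, so H_0 = Z.
  H_1: rank ker ∂_1 − rank ∂_2 = (1 − 1) − 0 = 0, and there is no ∂_2, so H_1 = 0.

As a check, the Euler characteristic is 2 − 1 = 1, which agrees with 1 − 0 = 1.
(K is a triangulation of the 1-simplex.)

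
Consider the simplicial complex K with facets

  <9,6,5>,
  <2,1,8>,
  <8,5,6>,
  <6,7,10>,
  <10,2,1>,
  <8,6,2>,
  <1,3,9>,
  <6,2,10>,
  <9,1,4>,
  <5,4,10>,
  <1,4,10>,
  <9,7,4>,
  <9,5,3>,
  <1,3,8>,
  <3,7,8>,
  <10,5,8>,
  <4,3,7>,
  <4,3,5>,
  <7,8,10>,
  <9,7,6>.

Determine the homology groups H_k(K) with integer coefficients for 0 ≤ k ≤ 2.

H_0 ≅ Z,  H_1 ≅ Z ⊕ Z/2Z,  H_2 = 0.

Take the total order 1 < 2 < 3 < 4 < 5 < 6 < 7 < 8 < 9 < 10 on the vertex set. Then K (dimension 2) consists of the simplices:

  0-simplices (10): [1], [2], [3], [4], [5], [6], [7], [8], [9], [10]
  1-simplices (30): (30 of them)
  2-simplices (20): (20 of them)

giving chain groups C_0 ≅ Z^10, C_1 ≅ Z^30, C_2 ≅ Z^20.

Boundary ∂_1: C_1 → C_0 maps an edge to its endpoints' difference, ∂[p,q] = q − p. For instance
  ∂[5,6] = [6] − [5].
As a 10×30 matrix over Z this has rank 9, with invariant factors (1,1,1,1,1,1,1,1,1).

Boundary ∂_2: C_2 → C_1 sends each 2-simplex [p,q,r] to [q,r] − [p,r] + [p,q]. For instance
  ∂[2,6,10] = [6,10] − [2,10] + [2,6],
  ∂[4,5,10] = [5,10] − [4,10] + [4,5].
As a 30×20 matrix over Z this has rank 20, with invariant factors (1,1,1,1,1,1,1,1,1,1,1,1,1,1,1,1,1,1,1,2).

Computing H_k = (kernel of ∂_k) / (image of ∂_{k+1}):

  H_0: rank C_0 − rank ∂_1 = 10 − 9 = 1, and the invariant factors of ∂_1 are all 1, so H_0 ≅ Z.
  H_1: rank ker ∂_1 − rank ∂_2 = (30 − 9) − 20 = 1, and ∂_2 has invariant factor 2 > 1, so H_1 ≅ Z ⊕ Z/2Z.
  H_2: rank ker ∂_2 − rank ∂_3 = (20 − 20) − 0 = 0, and there is no ∂_3, so H_2 ≅ 0.

As a check, the Euler characteristic is 10 − 30 + 20 = 0, which agrees with 1 − 1 + 0 = 0.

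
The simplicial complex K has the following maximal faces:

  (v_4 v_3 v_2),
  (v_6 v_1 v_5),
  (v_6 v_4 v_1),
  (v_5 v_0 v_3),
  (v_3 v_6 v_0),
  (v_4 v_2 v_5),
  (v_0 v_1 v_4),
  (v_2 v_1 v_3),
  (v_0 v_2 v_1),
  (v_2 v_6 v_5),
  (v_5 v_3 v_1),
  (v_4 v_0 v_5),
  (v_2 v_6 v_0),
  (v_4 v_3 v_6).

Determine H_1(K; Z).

We work with the vertex ordering v_0 < v_1 < v_2 < v_3 < v_4 < v_5 < v_6. The simplices of K, each written with vertices in increasing order, are:

  0-simplices (7): [v_0], [v_1], [v_2], [v_3], [v_4], [v_5], [v_6]
  1-simplices (21): (21 of them)
  2-simplices (14): (14 of them)

Hence C_0 ≅ Z^7, C_1 ≅ Z^21, C_2 ≅ Z^14.

The boundary map ∂_1: C_1 → C_0 maps an edge to its endpoints' difference, ∂[p,q] = q − p.
The resulting 7×21 matrix has rank 6, and its Smith normal form has invariant factors (1,1,1,1,1,1).

Boundary ∂_2: C_2 → C_1 maps a triangle to the signed sum of its edges. For instance
  ∂[v_0,v_3,v_6] = [v_3,v_6] − [v_0,v_6] + [v_0,v_3],
  ∂[v_1,v_2,v_3] = [v_2,v_3] − [v_1,v_3] + [v_1,v_2].
The resulting 21×14 matrix has rank 13, and its Smith normal form has invariant factors (1,1,1,1,1,1,1,1,1,1,1,1,1).

From H_k ≅ ker(∂_k) / im(∂_{k+1}) we obtain:

  H_1: rank ker ∂_1 − rank ∂_2 = (21 − 6) − 13 = 2, and the invariant factors of ∂_2 are all 1, so H_1 = Z^2.

(K is a triangulation of the torus T^2.)

H_1 = Z^2.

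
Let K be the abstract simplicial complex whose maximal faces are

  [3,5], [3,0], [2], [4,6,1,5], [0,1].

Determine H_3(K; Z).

H_3 ≅ 0.

Take the total order 0 < 1 < 2 < 3 < 4 < 5 < 6 on the vertex set. Then K (dimension 3) consists of the simplices:

  0-simplices (7): [0], [1], [2], [3], [4], [5], [6]
  1-simplices (9): [0,1], [0,3], [1,4], [1,5], [1,6], [3,5], [4,5], [4,6], [5,6]
  2-simplices (4): [1,4,5], [1,4,6], [1,5,6], [4,5,6]
  3-simplices (1): [1,4,5,6]

giving chain groups C_0 ≅ Z^7, C_1 ≅ Z^9, C_2 ≅ Z^4, C_3 ≅ Z^1.

The boundary map ∂_1: C_1 → C_0 maps an edge to its endpoints' difference, ∂[p,q] = q − p. For instance
  ∂[0,3] = [3] − [0].
As a 7×9 matrix over Z this has rank 5, with invariant factors (1,1,1,1,1).

∂_2: C_2 → C_1 maps a triangle to the signed sum of its edges. For instance
  ∂[4,5,6] = [5,6] − [4,6] + [4,5],
  ∂[1,5,6] = [5,6] − [1,6] + [1,5].
The 9×4 boundary matrix has rank 3 and Smith normal form diag(1,1,1).

Boundary ∂_3: C_3 → C_2 sends each 3-simplex σ to the alternating sum Σ_i (−1)^i (σ with its i-th vertex removed). For instance
  ∂[1,4,5,6] = [4,5,6] − [1,5,6] + [1,4,6] − [1,4,5].
This gives a 4×1 integer matrix of rank 1; reducing to Smith normal form yields diagonal entries (1).

Now H_k = ker ∂_k / im ∂_{k+1}, so:

  H_3: rank ker ∂_3 − rank ∂_4 = (1 − 1) − 0 = 0, and there is no ∂_4, so H_3 = 0.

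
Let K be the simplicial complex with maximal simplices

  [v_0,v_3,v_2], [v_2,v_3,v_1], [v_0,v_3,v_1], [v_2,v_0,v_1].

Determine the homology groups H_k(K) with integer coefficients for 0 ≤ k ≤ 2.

H_0 ≅ Z,  H_1 = 0,  H_2 ≅ Z.

We work with the vertex ordering v_0 < v_1 < v_2 < v_3. The simplices of K, each written with vertices in increasing order, are:

  0-simplices (4): [v_0], [v_1], [v_2], [v_3]
  1-simplices (6): [v_0,v_1], [v_0,v_2], [v_0,v_3], [v_1,v_2], [v_1,v_3], [v_2,v_3]
  2-simplices (4): [v_0,v_1,v_2], [v_0,v_1,v_3], [v_0,v_2,v_3], [v_1,v_2,v_3]

Hence C_0 ≅ Z^4, C_1 ≅ Z^6, C_2 ≅ Z^4.

The boundary map ∂_1: C_1 → C_0 sends each edge [p,q] (with p < q) to q − p. For instance
  ∂[v_1,v_2] = [v_2] − [v_1].
The 4×6 boundary matrix has rank 3 and Smith normal form diag(1,1,1).

∂_2: C_2 → C_1 maps a triangle to the signed sum of its edges. For instance
  ∂[v_1,v_2,v_3] = [v_2,v_3] − [v_1,v_3] + [v_1,v_2],
  ∂[v_0,v_1,v_2] = [v_1,v_2] − [v_0,v_2] + [v_0,v_1].
This gives a 6×4 integer matrix of rank 3; reducing to Smith normal form yields diagonal entries (1,1,1).

From H_k ≅ ker(∂_k) / im(∂_{k+1}) we obtain:

  H_0: rank C_0 − rank ∂_1 = 4 − 3 = 1, and the invariant factors of ∂_1 are all 1, so H_0 = Z.
  H_1: rank ker ∂_1 − rank ∂_2 = (6 − 3) − 3 = 0, and the invariant factors of ∂_2 are all 1, so H_1 = 0.
  H_2: rank ker ∂_2 − rank ∂_3 = (4 − 3) − 0 = 1, and there is no ∂_3, so H_2 = Z.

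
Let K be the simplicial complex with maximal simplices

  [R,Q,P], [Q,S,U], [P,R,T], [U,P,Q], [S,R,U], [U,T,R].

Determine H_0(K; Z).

K has 6 vertices, 12 edges, 6 triangles.
rank ∂_0 = 0, rank ∂_1 = 5 ⇒ b_0 = 6 − 0 − 5 = 1; all invariant factors of ∂_1 are 1 so no torsion. So H_0 = Z.

H_0 ≅ Z.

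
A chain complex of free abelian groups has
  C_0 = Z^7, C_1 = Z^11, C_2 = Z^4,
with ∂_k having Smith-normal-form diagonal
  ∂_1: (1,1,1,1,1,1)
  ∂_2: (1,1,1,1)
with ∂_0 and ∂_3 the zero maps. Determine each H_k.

H_0 ≅ Z,  H_1 ≅ Z,  H_2 = 0.

H_0: b_0 = 7 − 0 − 6 = 1; torsion from ∂_1 factors > 1: none. So H_0 ≅ Z.
H_1: b_1 = 11 − 6 − 4 = 1; torsion from ∂_2 factors > 1: none. So H_1 ≅ Z.
H_2: b_2 = 4 − 4 − 0 = 0; torsion from ∂_3 factors > 1: none. So H_2 ≅ 0.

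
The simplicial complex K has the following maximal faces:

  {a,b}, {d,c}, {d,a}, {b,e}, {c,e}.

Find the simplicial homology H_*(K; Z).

H_0 = Z,  H_1 = Z.

Order the vertices as a < b < c < d < e. Listing each simplex with vertices in this order, K has dimension 1 with simplices:

  0-simplices (5): a, b, c, d, e
  1-simplices (5): ab, ad, be, cd, ce

Hence C_0 ≅ Z^5, C_1 ≅ Z^5.

∂_1: C_1 → C_0 maps an edge to its endpoints' difference, ∂[p,q] = q − p. For instance
  ∂ab = b − a.
This gives a 5×5 integer matrix of rank 4; reducing to Smith normal form yields diagonal entries (1,1,1,1).

Reading off H_k = ker ∂_k / im ∂_{k+1}:

  H_0: rank C_0 − rank ∂_1 = 5 − 4 = 1, and the invariant factors of ∂_1 are all 1, so H_0 = Z.
  H_1: rank ker ∂_1 − rank ∂_2 = (5 − 4) − 0 = 1, and there is no ∂_2, so H_1 = Z.

As a check, the Euler characteristic is 5 − 5 = 0, which agrees with 1 − 1 = 0.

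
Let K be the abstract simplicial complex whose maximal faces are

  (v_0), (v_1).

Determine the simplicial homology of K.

Take the total order v_0 < v_1 on the vertex set. Then K (dimension 0) consists of the simplices:

  0-simplices (2): [v_0], [v_1]

giving chain groups C_0 ≅ Z^2.

Reading off H_k = ker ∂_k / im ∂_{k+1}:

  H_0: rank C_0 − rank ∂_1 = 2 − 0 = 2, and there is no ∂_1, so H_0 = Z^2.

(K is a triangulation of a set of 2 points.)

H_0 = Z^2.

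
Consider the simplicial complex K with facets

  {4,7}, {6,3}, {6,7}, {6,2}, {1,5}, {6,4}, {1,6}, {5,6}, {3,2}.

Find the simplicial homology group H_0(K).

H_0 ≅ Z.

Order the vertices as 1 < 2 < 3 < 4 < 5 < 6 < 7. Listing each simplex with vertices in this order, K has dimension 1 with simplices:

  0-simplices (7): [1], [2], [3], [4], [5], [6], [7]
  1-simplices (9): [1,5], [1,6], [2,3], [2,6], [3,6], [4,6], [4,7], [5,6], [6,7]

so the chain groups are C_0 ≅ Z^7, C_1 ≅ Z^9.

∂_1: C_1 → C_0 sends each edge [p,q] (with p < q) to q − p.
The resulting 7×9 matrix has rank 6, and its Smith normal form has invariant factors (1,1,1,1,1,1).

From H_k ≅ ker(∂_k) / im(∂_{k+1}) we obtain:

  H_0: rank C_0 − rank ∂_1 = 7 − 6 = 1, and the invariant factors of ∂_1 are all 1, so H_0 ≅ Z.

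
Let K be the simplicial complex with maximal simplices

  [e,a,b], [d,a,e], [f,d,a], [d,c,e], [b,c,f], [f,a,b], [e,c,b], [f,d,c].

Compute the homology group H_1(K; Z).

H_1 ≅ 0.

Take the total order a < b < c < d < e < f on the vertex set. Then K (dimension 2) consists of the simplices:

  0-simplices (6): a, b, c, d, e, f
  1-simplices (12): ab, ad, ae, af, bc, be, bf, cd, ce, cf, de, df
  2-simplices (8): abe, abf, ade, adf, bce, bcf, cde, cdf

Hence C_0 ≅ Z^6, C_1 ≅ Z^12, C_2 ≅ Z^8.

Boundary ∂_1: C_1 → C_0 is given by ∂[p,q] = [q] − [p].
This gives a 6×12 integer matrix of rank 5; reducing to Smith normal form yields diagonal entries (1,1,1,1,1).

∂_2: C_2 → C_1 acts by ∂[p,q,r] = [q,r] − [p,r] + [p,q]. For instance
  ∂abe = be − ae + ab,
  ∂bce = ce − be + bc.
The resulting 12×8 matrix has rank 7, and its Smith normal form has invariant factors (1,1,1,1,1,1,1).

Computing H_k = (kernel of ∂_k) / (image of ∂_{k+1}):

  H_1: rank ker ∂_1 − rank ∂_2 = (12 − 5) − 7 = 0, and the invariant factors of ∂_2 are all 1, so H_1 ≅ 0.

(K is a triangulation of the 2-sphere S^2.)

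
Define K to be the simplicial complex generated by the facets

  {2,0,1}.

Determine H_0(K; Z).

H_0 = Z.

Order the vertices as 0 < 1 < 2. Listing each simplex with vertices in this order, K has dimension 2 with simplices:

  0-simplices (3): [0], [1], [2]
  1-simplices (3): [0,1], [0,2], [1,2]
  2-simplices (1): [0,1,2]

giving chain groups C_0 ≅ Z^3, C_1 ≅ Z^3, C_2 ≅ Z^1.

∂_1: C_1 → C_0 sends each edge [p,q] (with p < q) to q − p.
The 3×3 boundary matrix has rank 2 and Smith normal form diag(1,1).

Boundary ∂_2: C_2 → C_1 acts by ∂[p,q,r] = [q,r] − [p,r] + [p,q]. For instance
  ∂[0,1,2] = [1,2] − [0,2] + [0,1].
The 3×1 boundary matrix has rank 1 and Smith normal form diag(1).

Reading off H_k = ker ∂_k / im ∂_{k+1}:

  H_0: rank C_0 − rank ∂_1 = 3 − 2 = 1, and the invariant factors of ∂_1 are all 1, so H_0 = Z.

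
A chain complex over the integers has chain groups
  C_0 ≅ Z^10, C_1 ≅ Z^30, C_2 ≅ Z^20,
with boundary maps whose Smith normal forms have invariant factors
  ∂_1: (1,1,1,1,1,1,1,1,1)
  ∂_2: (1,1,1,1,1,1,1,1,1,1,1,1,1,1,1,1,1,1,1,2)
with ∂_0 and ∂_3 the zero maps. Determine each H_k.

H_0 = Z,  H_1 = Z ⊕ Z/2,  H_2 = 0.

H_0: b_0 = 10 − 0 − 9 = 1; torsion from ∂_1 factors > 1: none. So H_0 = Z.
H_1: b_1 = 30 − 9 − 20 = 1; torsion from ∂_2 factors > 1: [2]. So H_1 = Z ⊕ Z/2.
H_2: b_2 = 20 − 20 − 0 = 0; torsion from ∂_3 factors > 1: none. So H_2 = 0.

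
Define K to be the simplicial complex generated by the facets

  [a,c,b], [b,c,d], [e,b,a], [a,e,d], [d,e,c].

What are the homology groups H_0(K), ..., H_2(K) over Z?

H_0 ≅ Z,  H_1 ≅ Z,  H_2 = 0.

K has 5 vertices, 10 edges, 5 triangles.
rank ∂_0 = 0, rank ∂_1 = 4 ⇒ b_0 = 5 − 0 − 4 = 1; all invariant factors of ∂_1 are 1 so no torsion. So H_0 ≅ Z.
rank ∂_1 = 4, rank ∂_2 = 5 ⇒ b_1 = 10 − 4 − 5 = 1; all invariant factors of ∂_2 are 1 so no torsion. So H_1 ≅ Z.
rank ∂_2 = 5, rank ∂_3 = 0 ⇒ b_2 = 5 − 5 − 0 = 0. So H_2 ≅ 0.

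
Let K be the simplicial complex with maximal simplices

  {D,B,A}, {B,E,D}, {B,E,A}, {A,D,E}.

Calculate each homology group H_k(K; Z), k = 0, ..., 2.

Take the total order A < B < D < E on the vertex set. Then K (dimension 2) consists of the simplices:

  0-simplices (4): A, B, D, E
  1-simplices (6): AB, AD, AE, BD, BE, DE
  2-simplices (4): ABD, ABE, ADE, BDE

Hence C_0 ≅ Z^4, C_1 ≅ Z^6, C_2 ≅ Z^4.

Boundary ∂_1: C_1 → C_0 sends each edge [p,q] (with p < q) to q − p. For instance
  ∂AB = B − A.
As a 4×6 matrix over Z this has rank 3, with invariant factors (1,1,1).

Boundary ∂_2: C_2 → C_1 sends each 2-simplex [p,q,r] to [q,r] − [p,r] + [p,q]. For instance
  ∂ABD = BD − AD + AB,
  ∂BDE = DE − BE + BD.
The resulting 6×4 matrix has rank 3, and its Smith normal form has invariant factors (1,1,1).

From H_k ≅ ker(∂_k) / im(∂_{k+1}) we obtain:

  H_0: rank C_0 − rank ∂_1 = 4 − 3 = 1, and the invariant factors of ∂_1 are all 1, so H_0 ≅ Z.
  H_1: rank ker ∂_1 − rank ∂_2 = (6 − 3) − 3 = 0, and the invariant factors of ∂_2 are all 1, so H_1 ≅ 0.
  H_2: rank ker ∂_2 − rank ∂_3 = (4 − 3) − 0 = 1, and there is no ∂_3, so H_2 ≅ Z.

H_0 ≅ Z,  H_1 = 0,  H_2 ≅ Z.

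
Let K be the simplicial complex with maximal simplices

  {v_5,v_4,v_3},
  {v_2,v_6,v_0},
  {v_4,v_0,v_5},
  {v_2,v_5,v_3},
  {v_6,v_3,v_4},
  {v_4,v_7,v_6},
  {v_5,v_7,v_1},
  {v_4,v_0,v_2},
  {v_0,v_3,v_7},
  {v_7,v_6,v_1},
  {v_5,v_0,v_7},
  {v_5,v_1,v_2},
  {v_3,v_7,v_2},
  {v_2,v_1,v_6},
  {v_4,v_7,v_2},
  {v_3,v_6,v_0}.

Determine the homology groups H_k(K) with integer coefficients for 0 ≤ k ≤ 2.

H_0 ≅ Z,  H_1 ≅ Z^2,  H_2 ≅ Z.

Order the vertices as v_0 < v_1 < v_2 < v_3 < v_4 < v_5 < v_6 < v_7. Listing each simplex with vertices in this order, K has dimension 2 with simplices:

  0-simplices (8): [v_0], [v_1], [v_2], [v_3], [v_4], [v_5], [v_6], [v_7]
  1-simplices (24): (24 of them)
  2-simplices (16): (16 of them)

giving chain groups C_0 ≅ Z^8, C_1 ≅ Z^24, C_2 ≅ Z^16.

The boundary map ∂_1: C_1 → C_0 maps an edge to its endpoints' difference, ∂[p,q] = q − p. For instance
  ∂[v_0,v_2] = [v_2] − [v_0].
This gives a 8×24 integer matrix of rank 7; reducing to Smith normal form yields diagonal entries (1,1,1,1,1,1,1).

∂_2: C_2 → C_1 acts by ∂[p,q,r] = [q,r] − [p,r] + [p,q]. For instance
  ∂[v_3,v_4,v_6] = [v_4,v_6] − [v_3,v_6] + [v_3,v_4],
  ∂[v_3,v_4,v_5] = [v_4,v_5] − [v_3,v_5] + [v_3,v_4].
As a 24×16 matrix over Z this has rank 15, with invariant factors (1,1,1,1,1,1,1,1,1,1,1,1,1,1,1).

Now H_k = ker ∂_k / im ∂_{k+1}, so:

  H_0: rank C_0 − rank ∂_1 = 8 − 7 = 1, and the invariant factors of ∂_1 are all 1, so H_0 = Z.
  H_1: rank ker ∂_1 − rank ∂_2 = (24 − 7) − 15 = 2, and the invariant factors of ∂_2 are all 1, so H_1 = Z^2.
  H_2: rank ker ∂_2 − rank ∂_3 = (16 − 15) − 0 = 1, and there is no ∂_3, so H_2 = Z.

As a check, the Euler characteristic is 8 − 24 + 16 = 0, which agrees with 1 − 2 + 1 = 0.
(K is a triangulation of the torus T^2.)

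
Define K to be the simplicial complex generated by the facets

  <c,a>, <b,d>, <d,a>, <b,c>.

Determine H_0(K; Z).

Fix the vertex order a < b < c < d and write every simplex with vertices in increasing order. Then dim K = 1 and the simplices of K are:

  0-simplices (4): a, b, c, d
  1-simplices (4): ac, ad, bc, bd

Hence C_0 ≅ Z^4, C_1 ≅ Z^4.

The boundary map ∂_1: C_1 → C_0 maps an edge to its endpoints' difference, ∂[p,q] = q − p. For instance
  ∂ac = c − a.
The 4×4 boundary matrix has rank 3 and Smith normal form diag(1,1,1).

Now H_k = ker ∂_k / im ∂_{k+1}, so:

  H_0: rank C_0 − rank ∂_1 = 4 − 3 = 1, and the invariant factors of ∂_1 are all 1, so H_0 ≅ Z.

(K is a triangulation of the circle S^1.)

H_0 = Z.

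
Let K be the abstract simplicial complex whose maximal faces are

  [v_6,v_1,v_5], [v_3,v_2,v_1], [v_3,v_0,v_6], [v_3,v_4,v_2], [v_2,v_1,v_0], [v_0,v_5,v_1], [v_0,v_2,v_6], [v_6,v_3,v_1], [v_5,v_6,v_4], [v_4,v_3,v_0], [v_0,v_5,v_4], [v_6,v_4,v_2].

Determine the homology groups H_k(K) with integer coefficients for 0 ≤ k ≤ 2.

H_0 ≅ Z,  H_1 ≅ Z/2,  H_2 = 0.

We work with the vertex ordering v_0 < v_1 < v_2 < v_3 < v_4 < v_5 < v_6. The simplices of K, each written with vertices in increasing order, are:

  0-simplices (7): [v_0], [v_1], [v_2], [v_3], [v_4], [v_5], [v_6]
  1-simplices (18): (18 of them)
  2-simplices (12): (12 of them)

so the chain groups are C_0 ≅ Z^7, C_1 ≅ Z^18, C_2 ≅ Z^12.

∂_1: C_1 → C_0 sends each edge [p,q] (with p < q) to q − p. For instance
  ∂[v_2,v_4] = [v_4] − [v_2].
The 7×18 boundary matrix has rank 6 and Smith normal form diag(1,1,1,1,1,1).

Boundary ∂_2: C_2 → C_1 maps a triangle to the signed sum of its edges. For instance
  ∂[v_2,v_4,v_6] = [v_4,v_6] − [v_2,v_6] + [v_2,v_4],
  ∂[v_0,v_1,v_5] = [v_1,v_5] − [v_0,v_5] + [v_0,v_1].
The resulting 18×12 matrix has rank 12, and its Smith normal form has invariant factors (1,1,1,1,1,1,1,1,1,1,1,2).

Now H_k = ker ∂_k / im ∂_{k+1}, so:

  H_0: rank C_0 − rank ∂_1 = 7 − 6 = 1, and the invariant factors of ∂_1 are all 1, so H_0 ≅ Z.
  H_1: rank ker ∂_1 − rank ∂_2 = (18 − 6) − 12 = 0, and ∂_2 has invariant factor 2 > 1, so H_1 ≅ Z/2.
  H_2: rank ker ∂_2 − rank ∂_3 = (12 − 12) − 0 = 0, and there is no ∂_3, so H_2 ≅ 0.

As a check, the Euler characteristic is 7 − 18 + 12 = 1, which agrees with 1 − 0 + 0 = 1.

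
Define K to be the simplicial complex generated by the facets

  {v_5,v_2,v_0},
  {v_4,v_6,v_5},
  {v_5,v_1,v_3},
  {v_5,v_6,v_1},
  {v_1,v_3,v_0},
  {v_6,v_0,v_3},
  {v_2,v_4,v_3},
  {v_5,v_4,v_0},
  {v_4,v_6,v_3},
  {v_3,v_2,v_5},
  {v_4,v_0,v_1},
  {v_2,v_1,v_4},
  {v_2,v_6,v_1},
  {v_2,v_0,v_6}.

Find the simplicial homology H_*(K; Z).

We work with the vertex ordering v_0 < v_1 < v_2 < v_3 < v_4 < v_5 < v_6. The simplices of K, each written with vertices in increasing order, are:

  0-simplices (7): [v_0], [v_1], [v_2], [v_3], [v_4], [v_5], [v_6]
  1-simplices (21): (21 of them)
  2-simplices (14): (14 of them)

Hence C_0 ≅ Z^7, C_1 ≅ Z^21, C_2 ≅ Z^14.

Boundary ∂_1: C_1 → C_0 maps an edge to its endpoints' difference, ∂[p,q] = q − p.
This gives a 7×21 integer matrix of rank 6; reducing to Smith normal form yields diagonal entries (1,1,1,1,1,1).

∂_2: C_2 → C_1 maps a triangle to the signed sum of its edges. For instance
  ∂[v_2,v_3,v_4] = [v_3,v_4] − [v_2,v_4] + [v_2,v_3],
  ∂[v_2,v_3,v_5] = [v_3,v_5] − [v_2,v_5] + [v_2,v_3].
The 21×14 boundary matrix has rank 13 and Smith normal form diag(1,1,1,1,1,1,1,1,1,1,1,1,1).

Now H_k = ker ∂_k / im ∂_{k+1}, so:

  H_0: rank C_0 − rank ∂_1 = 7 − 6 = 1, and the invariant factors of ∂_1 are all 1, so H_0 ≅ Z.
  H_1: rank ker ∂_1 − rank ∂_2 = (21 − 6) − 13 = 2, and the invariant factors of ∂_2 are all 1, so H_1 ≅ Z^2.
  H_2: rank ker ∂_2 − rank ∂_3 = (14 − 13) − 0 = 1, and there is no ∂_3, so H_2 ≅ Z.

As a check, the Euler characteristic is 7 − 21 + 14 = 0, which agrees with 1 − 2 + 1 = 0.
(K is a triangulation of the torus T^2.)

H_0 ≅ Z,  H_1 ≅ Z^2,  H_2 ≅ Z.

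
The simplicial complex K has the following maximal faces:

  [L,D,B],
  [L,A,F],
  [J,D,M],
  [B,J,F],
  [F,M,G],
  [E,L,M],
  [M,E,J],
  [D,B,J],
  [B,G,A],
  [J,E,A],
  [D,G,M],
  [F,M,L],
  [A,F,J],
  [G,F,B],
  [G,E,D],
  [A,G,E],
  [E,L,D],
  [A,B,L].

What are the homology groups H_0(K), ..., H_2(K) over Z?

H_0 ≅ Z,  H_1 ≅ Z ⊕ Z/2,  H_2 = 0.

Order the vertices as A < B < D < E < F < G < J < L < M. Listing each simplex with vertices in this order, K has dimension 2 with simplices:

  0-simplices (9): A, B, D, E, F, G, J, L, M
  1-simplices (27): AB, AE, AF, AG, AJ, AL, BD, BF, BG, BJ, BL, DE, DG, DJ, DL, DM, EG, EJ, EL, EM, FG, FJ, FL, FM, GM, JM, LM
  2-simplices (18): ABG, ABL, AEG, AEJ, AFJ, AFL, BDJ, BDL, BFG, BFJ, DEG, DEL, DGM, DJM, EJM, ELM, FGM, FLM

giving chain groups C_0 ≅ Z^9, C_1 ≅ Z^27, C_2 ≅ Z^18.

∂_1: C_1 → C_0 maps an edge to its endpoints' difference, ∂[p,q] = q − p. For instance
  ∂BG = G − B.
As a 9×27 matrix over Z this has rank 8, with invariant factors (1,1,1,1,1,1,1,1).

The boundary map ∂_2: C_2 → C_1 sends each 2-simplex [p,q,r] to [q,r] − [p,r] + [p,q]. For instance
  ∂AEJ = EJ − AJ + AE,
  ∂DEL = EL − DL + DE.
The 27×18 boundary matrix has rank 18 and Smith normal form diag(1,1,1,1,1,1,1,1,1,1,1,1,1,1,1,1,1,2).

From H_k ≅ ker(∂_k) / im(∂_{k+1}) we obtain:

  H_0: rank C_0 − rank ∂_1 = 9 − 8 = 1, and the invariant factors of ∂_1 are all 1, so H_0 ≅ Z.
  H_1: rank ker ∂_1 − rank ∂_2 = (27 − 8) − 18 = 1, and ∂_2 has invariant factor 2 > 1, so H_1 ≅ Z ⊕ Z/2.
  H_2: rank ker ∂_2 − rank ∂_3 = (18 − 18) − 0 = 0, and there is no ∂_3, so H_2 ≅ 0.

As a check, the Euler characteristic is 9 − 27 + 18 = 0, which agrees with 1 − 1 + 0 = 0.
(K is a triangulation of the Klein bottle.)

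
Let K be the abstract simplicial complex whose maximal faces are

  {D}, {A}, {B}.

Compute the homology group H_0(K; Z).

H_0 = Z^3.

We work with the vertex ordering A < B < D. The simplices of K, each written with vertices in increasing order, are:

  0-simplices (3): A, B, D

so the chain groups are C_0 ≅ Z^3.

Computing H_k = (kernel of ∂_k) / (image of ∂_{k+1}):

  H_0: rank C_0 − rank ∂_1 = 3 − 0 = 3, and there is no ∂_1, so H_0 ≅ Z^3.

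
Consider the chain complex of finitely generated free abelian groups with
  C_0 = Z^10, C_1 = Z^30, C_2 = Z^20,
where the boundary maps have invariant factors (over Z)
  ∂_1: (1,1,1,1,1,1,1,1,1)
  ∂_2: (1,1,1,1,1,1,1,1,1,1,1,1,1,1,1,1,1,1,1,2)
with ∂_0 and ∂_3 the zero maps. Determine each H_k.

H_0: b_0 = 10 − 0 − 9 = 1; torsion from ∂_1 factors > 1: none. So H_0 = Z.
H_1: b_1 = 30 − 9 − 20 = 1; torsion from ∂_2 factors > 1: [2]. So H_1 = Z ⊕ Z_2.
H_2: b_2 = 20 − 20 − 0 = 0; torsion from ∂_3 factors > 1: none. So H_2 = 0.

H_0 = Z,  H_1 = Z ⊕ Z_2,  H_2 = 0.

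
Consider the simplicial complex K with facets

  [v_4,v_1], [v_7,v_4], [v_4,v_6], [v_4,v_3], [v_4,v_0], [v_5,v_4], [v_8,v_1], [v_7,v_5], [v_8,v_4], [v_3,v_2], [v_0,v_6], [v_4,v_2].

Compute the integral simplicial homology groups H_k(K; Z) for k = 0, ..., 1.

Order the vertices as v_0 < v_1 < v_2 < v_3 < v_4 < v_5 < v_6 < v_7 < v_8. Listing each simplex with vertices in this order, K has dimension 1 with simplices:

  0-simplices (9): [v_0], [v_1], [v_2], [v_3], [v_4], [v_5], [v_6], [v_7], [v_8]
  1-simplices (12): [v_0,v_4], [v_0,v_6], [v_1,v_4], [v_1,v_8], [v_2,v_3], [v_2,v_4], [v_3,v_4], [v_4,v_5], [v_4,v_6], [v_4,v_7], [v_4,v_8], [v_5,v_7]

Hence C_0 ≅ Z^9, C_1 ≅ Z^12.

Boundary ∂_1: C_1 → C_0 sends each edge [p,q] (with p < q) to q − p.
As a 9×12 matrix over Z this has rank 8, with invariant factors (1,1,1,1,1,1,1,1).

Reading off H_k = ker ∂_k / im ∂_{k+1}:

  H_0: rank C_0 − rank ∂_1 = 9 − 8 = 1, and the invariant factors of ∂_1 are all 1, so H_0 ≅ Z.
  H_1: rank ker ∂_1 − rank ∂_2 = (12 − 8) − 0 = 4, and there is no ∂_2, so H_1 ≅ Z^4.

As a check, the Euler characteristic is 9 − 12 = -3, which agrees with 1 − 4 = -3.
(K is a triangulation of a wedge of 4 circles.)

H_0 = Z,  H_1 = Z^4.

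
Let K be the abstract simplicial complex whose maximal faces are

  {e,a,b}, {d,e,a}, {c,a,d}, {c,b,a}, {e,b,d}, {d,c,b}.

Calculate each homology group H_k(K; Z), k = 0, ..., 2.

H_0 = Z,  H_1 = 0,  H_2 = Z.

We work with the vertex ordering a < b < c < d < e. The simplices of K, each written with vertices in increasing order, are:

  0-simplices (5): a, b, c, d, e
  1-simplices (9): ab, ac, ad, ae, bc, bd, be, cd, de
  2-simplices (6): abc, abe, acd, ade, bcd, bde

Hence C_0 ≅ Z^5, C_1 ≅ Z^9, C_2 ≅ Z^6.

∂_1: C_1 → C_0 is given by ∂[p,q] = [q] − [p]. For instance
  ∂ac = c − a.
The resulting 5×9 matrix has rank 4, and its Smith normal form has invariant factors (1,1,1,1).

Boundary ∂_2: C_2 → C_1 sends each 2-simplex [p,q,r] to [q,r] − [p,r] + [p,q]. For instance
  ∂ade = de − ae + ad,
  ∂abe = be − ae + ab.
The resulting 9×6 matrix has rank 5, and its Smith normal form has invariant factors (1,1,1,1,1).

Computing H_k = (kernel of ∂_k) / (image of ∂_{k+1}):

  H_0: rank C_0 − rank ∂_1 = 5 − 4 = 1, and the invariant factors of ∂_1 are all 1, so H_0 ≅ Z.
  H_1: rank ker ∂_1 − rank ∂_2 = (9 − 4) − 5 = 0, and the invariant factors of ∂_2 are all 1, so H_1 ≅ 0.
  H_2: rank ker ∂_2 − rank ∂_3 = (6 − 5) − 0 = 1, and there is no ∂_3, so H_2 ≅ Z.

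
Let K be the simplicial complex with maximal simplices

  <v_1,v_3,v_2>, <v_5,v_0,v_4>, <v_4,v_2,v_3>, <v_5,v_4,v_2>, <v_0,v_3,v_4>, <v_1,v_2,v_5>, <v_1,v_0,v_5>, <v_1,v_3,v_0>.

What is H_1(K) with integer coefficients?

K has 6 vertices, 12 edges, 8 triangles.
rank ∂_1 = 5, rank ∂_2 = 7 ⇒ b_1 = 12 − 5 − 7 = 0; all invariant factors of ∂_2 are 1 so no torsion. So H_1 = 0.

H_1 = 0.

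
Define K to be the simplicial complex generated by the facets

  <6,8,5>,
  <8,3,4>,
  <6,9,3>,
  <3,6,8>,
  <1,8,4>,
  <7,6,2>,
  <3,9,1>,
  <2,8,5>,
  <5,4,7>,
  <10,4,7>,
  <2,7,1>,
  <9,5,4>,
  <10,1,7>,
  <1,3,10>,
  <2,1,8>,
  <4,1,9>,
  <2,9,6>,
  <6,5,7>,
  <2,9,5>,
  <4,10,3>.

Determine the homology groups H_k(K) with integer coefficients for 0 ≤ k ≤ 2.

H_0 ≅ Z,  H_1 ≅ Z ⊕ Z/2Z,  H_2 = 0.

Take the total order 1 < 2 < 3 < 4 < 5 < 6 < 7 < 8 < 9 < 10 on the vertex set. Then K (dimension 2) consists of the simplices:

  0-simplices (10): [1], [2], [3], [4], [5], [6], [7], [8], [9], [10]
  1-simplices (30): (30 of them)
  2-simplices (20): (20 of them)

so the chain groups are C_0 ≅ Z^10, C_1 ≅ Z^30, C_2 ≅ Z^20.

Boundary ∂_1: C_1 → C_0 maps an edge to its endpoints' difference, ∂[p,q] = q − p. For instance
  ∂[1,9] = [9] − [1].
The resulting 10×30 matrix has rank 9, and its Smith normal form has invariant factors (1,1,1,1,1,1,1,1,1).

∂_2: C_2 → C_1 acts by ∂[p,q,r] = [q,r] − [p,r] + [p,q]. For instance
  ∂[2,6,9] = [6,9] − [2,9] + [2,6],
  ∂[4,7,10] = [7,10] − [4,10] + [4,7].
This gives a 30×20 integer matrix of rank 20; reducing to Smith normal form yields diagonal entries (1,1,1,1,1,1,1,1,1,1,1,1,1,1,1,1,1,1,1,2).

Reading off H_k = ker ∂_k / im ∂_{k+1}:

  H_0: rank C_0 − rank ∂_1 = 10 − 9 = 1, and the invariant factors of ∂_1 are all 1, so H_0 ≅ Z.
  H_1: rank ker ∂_1 − rank ∂_2 = (30 − 9) − 20 = 1, and ∂_2 has invariant factor 2 > 1, so H_1 ≅ Z ⊕ Z/2Z.
  H_2: rank ker ∂_2 − rank ∂_3 = (20 − 20) − 0 = 0, and there is no ∂_3, so H_2 ≅ 0.

As a check, the Euler characteristic is 10 − 30 + 20 = 0, which agrees with 1 − 1 + 0 = 0.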